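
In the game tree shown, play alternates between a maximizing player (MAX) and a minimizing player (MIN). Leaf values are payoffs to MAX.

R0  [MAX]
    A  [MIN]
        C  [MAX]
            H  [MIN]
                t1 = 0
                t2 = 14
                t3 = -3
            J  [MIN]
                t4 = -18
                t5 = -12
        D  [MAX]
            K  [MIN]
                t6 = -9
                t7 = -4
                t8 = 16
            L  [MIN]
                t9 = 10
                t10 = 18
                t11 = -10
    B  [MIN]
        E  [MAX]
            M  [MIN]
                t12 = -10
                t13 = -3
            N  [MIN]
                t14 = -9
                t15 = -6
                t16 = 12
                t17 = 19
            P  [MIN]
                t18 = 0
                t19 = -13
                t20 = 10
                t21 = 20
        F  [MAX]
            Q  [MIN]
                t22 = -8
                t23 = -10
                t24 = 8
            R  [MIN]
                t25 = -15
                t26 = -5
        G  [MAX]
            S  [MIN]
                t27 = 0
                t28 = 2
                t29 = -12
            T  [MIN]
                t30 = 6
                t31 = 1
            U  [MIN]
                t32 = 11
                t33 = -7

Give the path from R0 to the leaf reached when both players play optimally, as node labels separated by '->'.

H (MIN): min(0, 14, -3) = -3
J (MIN): min(-18, -12) = -18
C (MAX): max(-3, -18) = -3
K (MIN): min(-9, -4, 16) = -9
L (MIN): min(10, 18, -10) = -10
D (MAX): max(-9, -10) = -9
A (MIN): min(-3, -9) = -9
M (MIN): min(-10, -3) = -10
N (MIN): min(-9, -6, 12, 19) = -9
P (MIN): min(0, -13, 10, 20) = -13
E (MAX): max(-10, -9, -13) = -9
Q (MIN): min(-8, -10, 8) = -10
R (MIN): min(-15, -5) = -15
F (MAX): max(-10, -15) = -10
S (MIN): min(0, 2, -12) = -12
T (MIN): min(6, 1) = 1
U (MIN): min(11, -7) = -7
G (MAX): max(-12, 1, -7) = 1
B (MIN): min(-9, -10, 1) = -10
R0 (MAX): max(-9, -10) = -9
At R0, MAX picks A (highest: -9).
At A, MIN picks D (lowest: -9).
At D, MAX picks K (highest: -9).
At K, MIN picks t6 (lowest: -9).
Terminal value -9.

R0 -> A -> D -> K -> t6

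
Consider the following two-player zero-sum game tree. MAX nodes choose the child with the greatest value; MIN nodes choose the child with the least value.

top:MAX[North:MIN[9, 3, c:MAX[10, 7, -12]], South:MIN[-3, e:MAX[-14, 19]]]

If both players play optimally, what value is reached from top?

c (MAX): max(10, 7, -12) = 10
North (MIN): min(9, 3, 10) = 3
e (MAX): max(-14, 19) = 19
South (MIN): min(-3, 19) = -3
top (MAX): max(3, -3) = 3

3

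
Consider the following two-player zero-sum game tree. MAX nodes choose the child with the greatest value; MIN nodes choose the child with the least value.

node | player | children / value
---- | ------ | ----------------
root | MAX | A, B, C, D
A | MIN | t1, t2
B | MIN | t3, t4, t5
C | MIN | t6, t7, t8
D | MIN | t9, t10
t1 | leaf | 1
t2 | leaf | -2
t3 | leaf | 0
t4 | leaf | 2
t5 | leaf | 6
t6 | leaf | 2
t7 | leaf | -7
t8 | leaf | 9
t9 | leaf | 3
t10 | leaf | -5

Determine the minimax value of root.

A (MIN): min(1, -2) = -2
B (MIN): min(0, 2, 6) = 0
C (MIN): min(2, -7, 9) = -7
D (MIN): min(3, -5) = -5
root (MAX): max(-2, 0, -7, -5) = 0

0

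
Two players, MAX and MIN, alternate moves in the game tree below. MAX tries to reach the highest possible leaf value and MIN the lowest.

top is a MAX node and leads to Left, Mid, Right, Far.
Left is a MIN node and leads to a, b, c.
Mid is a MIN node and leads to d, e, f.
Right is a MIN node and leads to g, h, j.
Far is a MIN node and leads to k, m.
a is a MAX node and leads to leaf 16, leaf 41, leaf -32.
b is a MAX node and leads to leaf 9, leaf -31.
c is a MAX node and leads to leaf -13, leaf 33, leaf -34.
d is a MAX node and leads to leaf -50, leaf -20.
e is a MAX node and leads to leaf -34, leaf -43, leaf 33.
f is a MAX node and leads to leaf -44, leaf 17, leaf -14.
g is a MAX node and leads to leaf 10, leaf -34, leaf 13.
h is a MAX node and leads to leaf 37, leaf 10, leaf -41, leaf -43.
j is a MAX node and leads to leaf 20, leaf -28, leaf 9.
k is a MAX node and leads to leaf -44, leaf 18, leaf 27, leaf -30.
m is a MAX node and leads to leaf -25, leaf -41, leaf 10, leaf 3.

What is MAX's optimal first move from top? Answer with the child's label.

a (MAX): max(16, 41, -32) = 41
b (MAX): max(9, -31) = 9
c (MAX): max(-13, 33, -34) = 33
Left (MIN): min(41, 9, 33) = 9
d (MAX): max(-50, -20) = -20
e (MAX): max(-34, -43, 33) = 33
f (MAX): max(-44, 17, -14) = 17
Mid (MIN): min(-20, 33, 17) = -20
g (MAX): max(10, -34, 13) = 13
h (MAX): max(37, 10, -41, -43) = 37
j (MAX): max(20, -28, 9) = 20
Right (MIN): min(13, 37, 20) = 13
k (MAX): max(-44, 18, 27, -30) = 27
m (MAX): max(-25, -41, 10, 3) = 10
Far (MIN): min(27, 10) = 10
top (MAX): max(9, -20, 13, 10) = 13
MAX at top wants the highest of {Left=9, Mid=-20, Right=13, Far=10}, so chooses Right.

Right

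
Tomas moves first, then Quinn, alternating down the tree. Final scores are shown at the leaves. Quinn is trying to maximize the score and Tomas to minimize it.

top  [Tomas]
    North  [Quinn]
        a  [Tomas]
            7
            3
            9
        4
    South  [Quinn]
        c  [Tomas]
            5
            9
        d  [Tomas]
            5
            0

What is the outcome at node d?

0

d (Tomas): min(5, 0) = 0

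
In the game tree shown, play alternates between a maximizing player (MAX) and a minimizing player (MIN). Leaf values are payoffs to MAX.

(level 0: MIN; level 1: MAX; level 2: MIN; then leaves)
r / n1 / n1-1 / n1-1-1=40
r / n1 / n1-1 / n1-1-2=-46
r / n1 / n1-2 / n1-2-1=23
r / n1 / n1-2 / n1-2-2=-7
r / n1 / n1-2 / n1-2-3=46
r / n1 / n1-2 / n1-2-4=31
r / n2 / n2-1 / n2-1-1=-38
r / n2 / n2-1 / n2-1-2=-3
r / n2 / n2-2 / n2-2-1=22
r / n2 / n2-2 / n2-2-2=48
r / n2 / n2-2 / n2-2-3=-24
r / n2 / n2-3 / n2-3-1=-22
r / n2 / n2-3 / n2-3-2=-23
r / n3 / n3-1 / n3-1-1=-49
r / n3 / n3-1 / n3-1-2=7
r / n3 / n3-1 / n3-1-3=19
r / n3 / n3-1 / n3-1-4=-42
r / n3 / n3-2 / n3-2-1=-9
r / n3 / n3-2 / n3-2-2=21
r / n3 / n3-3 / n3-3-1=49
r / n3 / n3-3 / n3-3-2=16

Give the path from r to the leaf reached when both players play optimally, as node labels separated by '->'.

n1-1 (MIN): min(40, -46) = -46
n1-2 (MIN): min(23, -7, 46, 31) = -7
n1 (MAX): max(-46, -7) = -7
n2-1 (MIN): min(-38, -3) = -38
n2-2 (MIN): min(22, 48, -24) = -24
n2-3 (MIN): min(-22, -23) = -23
n2 (MAX): max(-38, -24, -23) = -23
n3-1 (MIN): min(-49, 7, 19, -42) = -49
n3-2 (MIN): min(-9, 21) = -9
n3-3 (MIN): min(49, 16) = 16
n3 (MAX): max(-49, -9, 16) = 16
r (MIN): min(-7, -23, 16) = -23
At r, MIN picks n2 (lowest: -23).
At n2, MAX picks n2-3 (highest: -23).
At n2-3, MIN picks n2-3-2 (lowest: -23).
Terminal value -23.

r -> n2 -> n2-3 -> n2-3-2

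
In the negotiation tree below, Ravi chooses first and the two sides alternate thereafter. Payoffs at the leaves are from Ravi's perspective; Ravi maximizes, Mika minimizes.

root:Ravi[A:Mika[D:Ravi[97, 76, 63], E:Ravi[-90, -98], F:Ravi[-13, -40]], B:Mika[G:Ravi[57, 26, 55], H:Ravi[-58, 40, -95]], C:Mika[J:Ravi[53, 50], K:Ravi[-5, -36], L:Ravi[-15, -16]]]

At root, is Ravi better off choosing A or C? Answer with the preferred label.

D (Ravi): max(97, 76, 63) = 97
E (Ravi): max(-90, -98) = -90
F (Ravi): max(-13, -40) = -13
A (Mika): min(97, -90, -13) = -90
J (Ravi): max(53, 50) = 53
K (Ravi): max(-5, -36) = -5
L (Ravi): max(-15, -16) = -15
C (Mika): min(53, -5, -15) = -15
Ravi prefers the higher value; A=-90, C=-15. C is better since -15 > -90.

C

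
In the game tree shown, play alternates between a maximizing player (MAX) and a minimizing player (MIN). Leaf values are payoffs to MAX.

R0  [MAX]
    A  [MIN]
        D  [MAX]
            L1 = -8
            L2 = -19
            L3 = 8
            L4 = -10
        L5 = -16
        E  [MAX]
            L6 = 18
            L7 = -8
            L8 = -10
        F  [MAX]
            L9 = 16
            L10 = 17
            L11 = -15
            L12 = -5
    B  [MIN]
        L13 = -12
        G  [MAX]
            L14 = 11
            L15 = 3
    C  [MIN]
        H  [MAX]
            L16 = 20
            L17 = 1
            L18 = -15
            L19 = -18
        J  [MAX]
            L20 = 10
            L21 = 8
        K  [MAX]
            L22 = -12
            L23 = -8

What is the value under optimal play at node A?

-16

D (MAX): max(-8, -19, 8, -10) = 8
E (MAX): max(18, -8, -10) = 18
F (MAX): max(16, 17, -15, -5) = 17
A (MIN): min(8, -16, 18, 17) = -16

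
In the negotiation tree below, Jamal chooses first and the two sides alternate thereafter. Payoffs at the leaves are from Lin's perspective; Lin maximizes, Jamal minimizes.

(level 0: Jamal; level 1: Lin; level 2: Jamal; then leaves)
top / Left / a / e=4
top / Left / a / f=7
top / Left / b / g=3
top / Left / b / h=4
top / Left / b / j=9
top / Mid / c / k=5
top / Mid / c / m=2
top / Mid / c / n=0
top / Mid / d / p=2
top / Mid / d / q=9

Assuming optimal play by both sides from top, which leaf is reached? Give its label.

p

a (Jamal): min(4, 7) = 4
b (Jamal): min(3, 4, 9) = 3
Left (Lin): max(4, 3) = 4
c (Jamal): min(5, 2, 0) = 0
d (Jamal): min(2, 9) = 2
Mid (Lin): max(0, 2) = 2
top (Jamal): min(4, 2) = 2
At top, Jamal picks Mid (lowest: 2).
At Mid, Lin picks d (highest: 2).
At d, Jamal picks p (lowest: 2).
Terminal value 2.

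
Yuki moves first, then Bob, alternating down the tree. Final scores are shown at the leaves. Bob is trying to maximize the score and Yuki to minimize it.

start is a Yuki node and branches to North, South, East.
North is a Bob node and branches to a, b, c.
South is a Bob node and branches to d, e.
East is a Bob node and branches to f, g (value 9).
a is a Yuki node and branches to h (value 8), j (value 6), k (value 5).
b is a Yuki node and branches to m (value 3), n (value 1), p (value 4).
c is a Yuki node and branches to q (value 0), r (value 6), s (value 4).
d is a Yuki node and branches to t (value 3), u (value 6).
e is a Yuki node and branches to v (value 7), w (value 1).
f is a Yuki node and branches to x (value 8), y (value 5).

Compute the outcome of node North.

5

a (Yuki): min(8, 6, 5) = 5
b (Yuki): min(3, 1, 4) = 1
c (Yuki): min(0, 6, 4) = 0
North (Bob): max(5, 1, 0) = 5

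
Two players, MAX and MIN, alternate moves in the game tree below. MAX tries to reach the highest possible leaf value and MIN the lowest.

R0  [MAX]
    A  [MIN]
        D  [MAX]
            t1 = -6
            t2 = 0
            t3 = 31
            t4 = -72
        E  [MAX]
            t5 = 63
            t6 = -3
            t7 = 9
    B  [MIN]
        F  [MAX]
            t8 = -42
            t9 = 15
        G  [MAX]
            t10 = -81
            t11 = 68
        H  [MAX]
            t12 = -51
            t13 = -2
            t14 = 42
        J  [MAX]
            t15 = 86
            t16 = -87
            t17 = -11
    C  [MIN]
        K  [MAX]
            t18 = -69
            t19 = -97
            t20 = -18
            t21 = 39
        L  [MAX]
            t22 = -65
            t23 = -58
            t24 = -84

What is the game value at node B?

F (MAX): max(-42, 15) = 15
G (MAX): max(-81, 68) = 68
H (MAX): max(-51, -2, 42) = 42
J (MAX): max(86, -87, -11) = 86
B (MIN): min(15, 68, 42, 86) = 15

15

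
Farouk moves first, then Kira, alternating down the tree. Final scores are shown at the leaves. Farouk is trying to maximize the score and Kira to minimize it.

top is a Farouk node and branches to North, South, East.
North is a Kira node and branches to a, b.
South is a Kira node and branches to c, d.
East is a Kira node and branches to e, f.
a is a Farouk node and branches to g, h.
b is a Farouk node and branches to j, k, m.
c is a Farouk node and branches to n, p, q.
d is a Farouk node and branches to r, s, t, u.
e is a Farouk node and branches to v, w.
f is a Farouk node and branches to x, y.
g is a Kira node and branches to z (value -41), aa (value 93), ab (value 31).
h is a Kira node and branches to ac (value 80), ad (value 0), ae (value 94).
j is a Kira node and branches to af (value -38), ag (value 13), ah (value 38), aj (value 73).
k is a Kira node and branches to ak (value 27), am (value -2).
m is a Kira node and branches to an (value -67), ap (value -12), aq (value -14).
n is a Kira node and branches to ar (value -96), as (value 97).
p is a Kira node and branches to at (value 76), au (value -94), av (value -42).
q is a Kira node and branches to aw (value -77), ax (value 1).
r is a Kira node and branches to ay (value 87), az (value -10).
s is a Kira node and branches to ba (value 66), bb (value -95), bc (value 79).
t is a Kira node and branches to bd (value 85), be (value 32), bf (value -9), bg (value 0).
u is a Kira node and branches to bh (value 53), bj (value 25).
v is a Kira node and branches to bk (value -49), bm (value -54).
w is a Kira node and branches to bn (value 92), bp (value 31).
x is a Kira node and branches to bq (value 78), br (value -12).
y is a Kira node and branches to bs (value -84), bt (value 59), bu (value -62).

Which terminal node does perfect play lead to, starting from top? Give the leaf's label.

g (Kira): min(-41, 93, 31) = -41
h (Kira): min(80, 0, 94) = 0
a (Farouk): max(-41, 0) = 0
j (Kira): min(-38, 13, 38, 73) = -38
k (Kira): min(27, -2) = -2
m (Kira): min(-67, -12, -14) = -67
b (Farouk): max(-38, -2, -67) = -2
North (Kira): min(0, -2) = -2
n (Kira): min(-96, 97) = -96
p (Kira): min(76, -94, -42) = -94
q (Kira): min(-77, 1) = -77
c (Farouk): max(-96, -94, -77) = -77
r (Kira): min(87, -10) = -10
s (Kira): min(66, -95, 79) = -95
t (Kira): min(85, 32, -9, 0) = -9
u (Kira): min(53, 25) = 25
d (Farouk): max(-10, -95, -9, 25) = 25
South (Kira): min(-77, 25) = -77
v (Kira): min(-49, -54) = -54
w (Kira): min(92, 31) = 31
e (Farouk): max(-54, 31) = 31
x (Kira): min(78, -12) = -12
y (Kira): min(-84, 59, -62) = -84
f (Farouk): max(-12, -84) = -12
East (Kira): min(31, -12) = -12
top (Farouk): max(-2, -77, -12) = -2
At top, Farouk picks North (highest: -2).
At North, Kira picks b (lowest: -2).
At b, Farouk picks k (highest: -2).
At k, Kira picks am (lowest: -2).
Terminal value -2.

am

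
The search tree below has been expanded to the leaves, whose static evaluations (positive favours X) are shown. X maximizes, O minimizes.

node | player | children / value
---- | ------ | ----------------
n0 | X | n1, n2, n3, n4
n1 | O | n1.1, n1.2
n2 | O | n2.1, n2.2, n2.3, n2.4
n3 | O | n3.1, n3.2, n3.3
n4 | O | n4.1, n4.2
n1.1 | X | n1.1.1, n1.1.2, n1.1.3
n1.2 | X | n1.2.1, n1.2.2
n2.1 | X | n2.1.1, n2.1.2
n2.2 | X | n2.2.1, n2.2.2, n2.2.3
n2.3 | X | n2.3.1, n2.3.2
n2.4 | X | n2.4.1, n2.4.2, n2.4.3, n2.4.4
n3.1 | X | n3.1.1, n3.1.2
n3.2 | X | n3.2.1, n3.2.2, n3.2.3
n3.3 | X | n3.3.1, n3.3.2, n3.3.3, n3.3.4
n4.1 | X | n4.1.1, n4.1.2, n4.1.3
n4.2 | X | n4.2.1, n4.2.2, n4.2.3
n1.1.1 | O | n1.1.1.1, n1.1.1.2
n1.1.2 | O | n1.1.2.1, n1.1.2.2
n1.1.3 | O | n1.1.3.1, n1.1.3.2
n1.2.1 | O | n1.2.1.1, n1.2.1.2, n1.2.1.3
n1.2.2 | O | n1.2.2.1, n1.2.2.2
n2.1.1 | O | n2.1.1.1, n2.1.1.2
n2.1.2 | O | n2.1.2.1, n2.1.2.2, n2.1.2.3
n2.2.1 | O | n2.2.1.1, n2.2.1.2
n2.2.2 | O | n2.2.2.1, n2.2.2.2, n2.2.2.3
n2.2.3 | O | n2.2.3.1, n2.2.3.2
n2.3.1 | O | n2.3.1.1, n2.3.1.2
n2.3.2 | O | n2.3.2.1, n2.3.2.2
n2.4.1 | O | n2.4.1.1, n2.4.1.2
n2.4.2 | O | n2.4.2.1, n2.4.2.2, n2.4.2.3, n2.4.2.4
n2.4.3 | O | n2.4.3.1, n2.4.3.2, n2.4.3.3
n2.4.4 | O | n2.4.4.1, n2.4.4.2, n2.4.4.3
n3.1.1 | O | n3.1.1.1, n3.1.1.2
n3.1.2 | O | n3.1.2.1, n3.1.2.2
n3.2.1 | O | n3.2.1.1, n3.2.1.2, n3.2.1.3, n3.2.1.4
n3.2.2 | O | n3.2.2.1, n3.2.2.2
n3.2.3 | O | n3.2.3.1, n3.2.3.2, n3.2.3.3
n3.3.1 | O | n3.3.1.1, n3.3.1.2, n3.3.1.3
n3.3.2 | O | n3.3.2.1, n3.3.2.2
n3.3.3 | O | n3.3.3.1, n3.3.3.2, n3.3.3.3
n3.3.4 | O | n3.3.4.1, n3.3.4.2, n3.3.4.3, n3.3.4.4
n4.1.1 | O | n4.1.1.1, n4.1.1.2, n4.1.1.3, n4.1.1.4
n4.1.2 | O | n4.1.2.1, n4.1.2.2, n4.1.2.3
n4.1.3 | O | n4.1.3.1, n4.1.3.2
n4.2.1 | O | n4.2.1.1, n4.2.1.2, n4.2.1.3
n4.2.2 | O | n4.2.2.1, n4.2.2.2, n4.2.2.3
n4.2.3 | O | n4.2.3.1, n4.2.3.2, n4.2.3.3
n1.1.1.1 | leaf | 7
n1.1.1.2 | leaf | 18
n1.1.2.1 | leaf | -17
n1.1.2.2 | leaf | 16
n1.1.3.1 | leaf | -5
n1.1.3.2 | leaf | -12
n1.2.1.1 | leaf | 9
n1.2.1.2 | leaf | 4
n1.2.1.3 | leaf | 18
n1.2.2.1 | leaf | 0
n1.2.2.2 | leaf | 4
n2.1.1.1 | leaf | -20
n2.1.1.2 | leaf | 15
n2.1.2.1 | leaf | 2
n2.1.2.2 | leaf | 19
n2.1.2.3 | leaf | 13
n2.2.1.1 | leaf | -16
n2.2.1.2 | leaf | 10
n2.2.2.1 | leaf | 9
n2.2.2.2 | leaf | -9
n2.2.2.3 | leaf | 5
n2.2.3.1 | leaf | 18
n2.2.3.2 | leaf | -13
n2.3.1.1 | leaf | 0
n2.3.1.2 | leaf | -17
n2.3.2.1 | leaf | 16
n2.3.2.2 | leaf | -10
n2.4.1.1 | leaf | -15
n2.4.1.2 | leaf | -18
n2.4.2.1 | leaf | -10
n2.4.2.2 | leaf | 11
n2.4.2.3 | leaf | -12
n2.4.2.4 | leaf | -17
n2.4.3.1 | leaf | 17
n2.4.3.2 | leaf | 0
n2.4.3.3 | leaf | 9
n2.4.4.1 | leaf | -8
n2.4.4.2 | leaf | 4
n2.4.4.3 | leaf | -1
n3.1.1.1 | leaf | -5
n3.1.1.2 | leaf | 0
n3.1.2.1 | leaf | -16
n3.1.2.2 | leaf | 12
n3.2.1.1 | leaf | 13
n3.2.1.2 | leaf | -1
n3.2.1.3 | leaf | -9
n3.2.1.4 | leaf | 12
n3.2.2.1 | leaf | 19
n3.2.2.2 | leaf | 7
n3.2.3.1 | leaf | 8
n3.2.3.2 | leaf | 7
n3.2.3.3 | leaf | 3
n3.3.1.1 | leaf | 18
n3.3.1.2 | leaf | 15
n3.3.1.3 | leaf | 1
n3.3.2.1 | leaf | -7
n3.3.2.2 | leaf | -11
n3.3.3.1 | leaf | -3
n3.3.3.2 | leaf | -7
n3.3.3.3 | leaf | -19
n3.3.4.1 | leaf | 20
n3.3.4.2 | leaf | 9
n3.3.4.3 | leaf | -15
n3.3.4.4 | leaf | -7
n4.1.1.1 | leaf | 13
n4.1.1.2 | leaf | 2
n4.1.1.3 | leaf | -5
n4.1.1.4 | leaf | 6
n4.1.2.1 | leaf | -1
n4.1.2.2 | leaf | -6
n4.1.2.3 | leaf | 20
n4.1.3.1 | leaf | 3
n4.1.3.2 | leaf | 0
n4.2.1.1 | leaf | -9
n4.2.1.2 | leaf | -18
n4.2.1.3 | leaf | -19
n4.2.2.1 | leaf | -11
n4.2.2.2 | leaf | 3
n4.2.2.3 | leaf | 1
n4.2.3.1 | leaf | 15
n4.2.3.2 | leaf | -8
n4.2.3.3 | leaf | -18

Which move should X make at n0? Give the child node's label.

n1.1.1 (O): min(7, 18) = 7
n1.1.2 (O): min(-17, 16) = -17
n1.1.3 (O): min(-5, -12) = -12
n1.1 (X): max(7, -17, -12) = 7
n1.2.1 (O): min(9, 4, 18) = 4
n1.2.2 (O): min(0, 4) = 0
n1.2 (X): max(4, 0) = 4
n1 (O): min(7, 4) = 4
n2.1.1 (O): min(-20, 15) = -20
n2.1.2 (O): min(2, 19, 13) = 2
n2.1 (X): max(-20, 2) = 2
n2.2.1 (O): min(-16, 10) = -16
n2.2.2 (O): min(9, -9, 5) = -9
n2.2.3 (O): min(18, -13) = -13
n2.2 (X): max(-16, -9, -13) = -9
n2.3.1 (O): min(0, -17) = -17
n2.3.2 (O): min(16, -10) = -10
n2.3 (X): max(-17, -10) = -10
n2.4.1 (O): min(-15, -18) = -18
n2.4.2 (O): min(-10, 11, -12, -17) = -17
n2.4.3 (O): min(17, 0, 9) = 0
n2.4.4 (O): min(-8, 4, -1) = -8
n2.4 (X): max(-18, -17, 0, -8) = 0
n2 (O): min(2, -9, -10, 0) = -10
n3.1.1 (O): min(-5, 0) = -5
n3.1.2 (O): min(-16, 12) = -16
n3.1 (X): max(-5, -16) = -5
n3.2.1 (O): min(13, -1, -9, 12) = -9
n3.2.2 (O): min(19, 7) = 7
n3.2.3 (O): min(8, 7, 3) = 3
n3.2 (X): max(-9, 7, 3) = 7
n3.3.1 (O): min(18, 15, 1) = 1
n3.3.2 (O): min(-7, -11) = -11
n3.3.3 (O): min(-3, -7, -19) = -19
n3.3.4 (O): min(20, 9, -15, -7) = -15
n3.3 (X): max(1, -11, -19, -15) = 1
n3 (O): min(-5, 7, 1) = -5
n4.1.1 (O): min(13, 2, -5, 6) = -5
n4.1.2 (O): min(-1, -6, 20) = -6
n4.1.3 (O): min(3, 0) = 0
n4.1 (X): max(-5, -6, 0) = 0
n4.2.1 (O): min(-9, -18, -19) = -19
n4.2.2 (O): min(-11, 3, 1) = -11
n4.2.3 (O): min(15, -8, -18) = -18
n4.2 (X): max(-19, -11, -18) = -11
n4 (O): min(0, -11) = -11
n0 (X): max(4, -10, -5, -11) = 4
X at n0 wants the highest of {n1=4, n2=-10, n3=-5, n4=-11}, so chooses n1.

n1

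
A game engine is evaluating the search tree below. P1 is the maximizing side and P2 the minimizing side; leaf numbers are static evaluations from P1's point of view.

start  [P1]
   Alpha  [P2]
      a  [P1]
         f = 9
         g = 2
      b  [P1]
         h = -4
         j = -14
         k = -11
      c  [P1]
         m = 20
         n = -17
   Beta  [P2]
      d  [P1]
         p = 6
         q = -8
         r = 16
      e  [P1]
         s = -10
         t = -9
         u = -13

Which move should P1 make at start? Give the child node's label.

Alpha

a (P1): max(9, 2) = 9
b (P1): max(-4, -14, -11) = -4
c (P1): max(20, -17) = 20
Alpha (P2): min(9, -4, 20) = -4
d (P1): max(6, -8, 16) = 16
e (P1): max(-10, -9, -13) = -9
Beta (P2): min(16, -9) = -9
start (P1): max(-4, -9) = -4
P1 at start wants the highest of {Alpha=-4, Beta=-9}, so chooses Alpha.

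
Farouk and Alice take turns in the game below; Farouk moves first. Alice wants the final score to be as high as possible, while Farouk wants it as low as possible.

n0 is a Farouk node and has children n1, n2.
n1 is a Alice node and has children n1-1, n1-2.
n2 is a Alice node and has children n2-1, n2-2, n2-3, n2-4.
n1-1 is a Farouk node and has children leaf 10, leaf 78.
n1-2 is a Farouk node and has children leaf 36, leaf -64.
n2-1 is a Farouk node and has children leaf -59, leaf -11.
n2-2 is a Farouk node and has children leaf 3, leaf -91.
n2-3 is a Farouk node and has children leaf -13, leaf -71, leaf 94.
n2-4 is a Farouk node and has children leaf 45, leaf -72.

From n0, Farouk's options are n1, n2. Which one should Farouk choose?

n2

n1-1 (Farouk): min(10, 78) = 10
n1-2 (Farouk): min(36, -64) = -64
n1 (Alice): max(10, -64) = 10
n2-1 (Farouk): min(-59, -11) = -59
n2-2 (Farouk): min(3, -91) = -91
n2-3 (Farouk): min(-13, -71, 94) = -71
n2-4 (Farouk): min(45, -72) = -72
n2 (Alice): max(-59, -91, -71, -72) = -59
n0 (Farouk): min(10, -59) = -59
Farouk at n0 wants the lowest of {n1=10, n2=-59}, so chooses n2.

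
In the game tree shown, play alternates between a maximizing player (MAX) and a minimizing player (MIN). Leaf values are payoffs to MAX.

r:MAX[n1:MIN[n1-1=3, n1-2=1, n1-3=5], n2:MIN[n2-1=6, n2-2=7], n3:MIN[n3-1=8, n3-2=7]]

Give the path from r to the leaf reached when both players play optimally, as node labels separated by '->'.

n1 (MIN): min(3, 1, 5) = 1
n2 (MIN): min(6, 7) = 6
n3 (MIN): min(8, 7) = 7
r (MAX): max(1, 6, 7) = 7
At r, MAX picks n3 (highest: 7).
At n3, MIN picks n3-2 (lowest: 7).
Terminal value 7.

r -> n3 -> n3-2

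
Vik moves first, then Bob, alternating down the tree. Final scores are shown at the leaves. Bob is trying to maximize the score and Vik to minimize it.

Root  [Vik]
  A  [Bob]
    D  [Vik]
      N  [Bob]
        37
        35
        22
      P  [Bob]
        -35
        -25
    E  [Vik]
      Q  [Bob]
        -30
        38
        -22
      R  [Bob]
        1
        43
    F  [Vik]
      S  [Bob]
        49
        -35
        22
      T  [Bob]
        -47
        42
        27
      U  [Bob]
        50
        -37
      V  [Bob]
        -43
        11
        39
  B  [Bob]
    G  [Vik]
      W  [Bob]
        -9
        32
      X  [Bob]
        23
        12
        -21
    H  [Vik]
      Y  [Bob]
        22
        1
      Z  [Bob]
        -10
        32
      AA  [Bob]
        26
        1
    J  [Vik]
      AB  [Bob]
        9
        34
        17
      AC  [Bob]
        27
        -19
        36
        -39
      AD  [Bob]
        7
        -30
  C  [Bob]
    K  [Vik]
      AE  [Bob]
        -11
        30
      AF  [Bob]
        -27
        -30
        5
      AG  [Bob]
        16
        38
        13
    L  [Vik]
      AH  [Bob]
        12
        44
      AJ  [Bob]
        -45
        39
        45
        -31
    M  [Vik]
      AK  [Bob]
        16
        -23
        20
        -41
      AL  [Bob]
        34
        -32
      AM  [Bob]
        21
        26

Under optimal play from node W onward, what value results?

32

W (Bob): max(-9, 32) = 32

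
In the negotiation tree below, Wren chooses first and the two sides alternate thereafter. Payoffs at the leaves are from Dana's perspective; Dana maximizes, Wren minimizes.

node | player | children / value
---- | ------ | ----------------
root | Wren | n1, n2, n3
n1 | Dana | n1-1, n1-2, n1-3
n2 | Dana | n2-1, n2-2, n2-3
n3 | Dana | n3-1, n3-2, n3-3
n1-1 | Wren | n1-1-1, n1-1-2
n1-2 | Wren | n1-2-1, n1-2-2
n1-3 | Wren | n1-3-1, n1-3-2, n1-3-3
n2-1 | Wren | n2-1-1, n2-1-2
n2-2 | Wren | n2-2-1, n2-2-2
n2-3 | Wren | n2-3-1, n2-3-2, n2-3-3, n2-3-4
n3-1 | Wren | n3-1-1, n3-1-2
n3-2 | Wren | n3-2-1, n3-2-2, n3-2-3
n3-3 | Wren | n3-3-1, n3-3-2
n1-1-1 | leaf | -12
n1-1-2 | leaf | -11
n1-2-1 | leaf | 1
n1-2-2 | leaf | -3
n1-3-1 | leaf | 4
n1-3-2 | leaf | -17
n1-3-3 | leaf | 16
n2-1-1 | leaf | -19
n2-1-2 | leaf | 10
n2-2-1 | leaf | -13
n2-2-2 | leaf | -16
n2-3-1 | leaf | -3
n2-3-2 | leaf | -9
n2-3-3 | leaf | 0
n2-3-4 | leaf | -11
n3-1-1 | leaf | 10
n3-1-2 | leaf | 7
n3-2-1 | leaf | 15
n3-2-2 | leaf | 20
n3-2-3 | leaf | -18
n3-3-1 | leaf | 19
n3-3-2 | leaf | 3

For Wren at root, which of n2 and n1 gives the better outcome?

n2-1 (Wren): min(-19, 10) = -19
n2-2 (Wren): min(-13, -16) = -16
n2-3 (Wren): min(-3, -9, 0, -11) = -11
n2 (Dana): max(-19, -16, -11) = -11
n1-1 (Wren): min(-12, -11) = -12
n1-2 (Wren): min(1, -3) = -3
n1-3 (Wren): min(4, -17, 16) = -17
n1 (Dana): max(-12, -3, -17) = -3
Wren prefers the lower value; n2=-11, n1=-3. n2 is better since -11 < -3.

n2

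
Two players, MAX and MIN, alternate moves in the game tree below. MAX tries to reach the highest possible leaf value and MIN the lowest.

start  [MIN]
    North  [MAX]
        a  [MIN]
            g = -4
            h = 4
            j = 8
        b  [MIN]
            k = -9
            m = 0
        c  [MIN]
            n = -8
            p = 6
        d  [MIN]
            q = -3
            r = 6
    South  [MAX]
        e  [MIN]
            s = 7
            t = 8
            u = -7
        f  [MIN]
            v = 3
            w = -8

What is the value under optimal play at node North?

-3

a (MIN): min(-4, 4, 8) = -4
b (MIN): min(-9, 0) = -9
c (MIN): min(-8, 6) = -8
d (MIN): min(-3, 6) = -3
North (MAX): max(-4, -9, -8, -3) = -3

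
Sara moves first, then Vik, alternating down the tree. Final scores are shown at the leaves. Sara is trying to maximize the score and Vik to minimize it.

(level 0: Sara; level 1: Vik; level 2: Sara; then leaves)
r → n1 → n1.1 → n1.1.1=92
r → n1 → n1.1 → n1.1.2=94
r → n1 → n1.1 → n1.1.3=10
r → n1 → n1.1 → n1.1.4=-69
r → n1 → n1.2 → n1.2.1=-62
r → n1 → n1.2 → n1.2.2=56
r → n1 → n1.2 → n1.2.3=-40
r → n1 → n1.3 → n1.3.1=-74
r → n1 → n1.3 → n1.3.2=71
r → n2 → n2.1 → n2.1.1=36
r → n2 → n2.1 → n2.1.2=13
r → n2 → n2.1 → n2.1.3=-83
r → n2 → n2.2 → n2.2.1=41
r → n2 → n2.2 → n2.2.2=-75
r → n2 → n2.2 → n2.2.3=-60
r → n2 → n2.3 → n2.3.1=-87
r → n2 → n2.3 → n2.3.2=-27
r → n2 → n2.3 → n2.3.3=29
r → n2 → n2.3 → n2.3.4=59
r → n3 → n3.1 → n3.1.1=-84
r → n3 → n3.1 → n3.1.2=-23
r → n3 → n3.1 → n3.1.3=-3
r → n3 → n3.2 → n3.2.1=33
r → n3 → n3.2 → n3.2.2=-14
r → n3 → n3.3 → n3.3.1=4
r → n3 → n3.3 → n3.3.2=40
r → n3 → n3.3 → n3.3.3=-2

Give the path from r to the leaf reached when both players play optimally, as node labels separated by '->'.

r -> n1 -> n1.2 -> n1.2.2

n1.1 (Sara): max(92, 94, 10, -69) = 94
n1.2 (Sara): max(-62, 56, -40) = 56
n1.3 (Sara): max(-74, 71) = 71
n1 (Vik): min(94, 56, 71) = 56
n2.1 (Sara): max(36, 13, -83) = 36
n2.2 (Sara): max(41, -75, -60) = 41
n2.3 (Sara): max(-87, -27, 29, 59) = 59
n2 (Vik): min(36, 41, 59) = 36
n3.1 (Sara): max(-84, -23, -3) = -3
n3.2 (Sara): max(33, -14) = 33
n3.3 (Sara): max(4, 40, -2) = 40
n3 (Vik): min(-3, 33, 40) = -3
r (Sara): max(56, 36, -3) = 56
At r, Sara picks n1 (highest: 56).
At n1, Vik picks n1.2 (lowest: 56).
At n1.2, Sara picks n1.2.2 (highest: 56).
Terminal value 56.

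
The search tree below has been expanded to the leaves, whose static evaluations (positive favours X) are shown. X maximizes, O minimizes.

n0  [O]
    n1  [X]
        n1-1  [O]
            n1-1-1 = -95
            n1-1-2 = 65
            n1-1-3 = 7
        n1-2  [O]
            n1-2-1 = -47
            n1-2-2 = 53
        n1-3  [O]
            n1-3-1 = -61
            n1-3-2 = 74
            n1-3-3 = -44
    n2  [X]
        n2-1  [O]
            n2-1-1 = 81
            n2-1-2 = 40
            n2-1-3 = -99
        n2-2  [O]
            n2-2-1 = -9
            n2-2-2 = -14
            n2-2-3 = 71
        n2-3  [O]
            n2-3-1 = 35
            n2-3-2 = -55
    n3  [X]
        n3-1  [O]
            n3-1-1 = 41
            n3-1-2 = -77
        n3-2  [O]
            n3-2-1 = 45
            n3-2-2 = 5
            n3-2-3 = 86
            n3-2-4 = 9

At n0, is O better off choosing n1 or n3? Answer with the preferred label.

n1

n1-1 (O): min(-95, 65, 7) = -95
n1-2 (O): min(-47, 53) = -47
n1-3 (O): min(-61, 74, -44) = -61
n1 (X): max(-95, -47, -61) = -47
n3-1 (O): min(41, -77) = -77
n3-2 (O): min(45, 5, 86, 9) = 5
n3 (X): max(-77, 5) = 5
O prefers the lower value; n1=-47, n3=5. n1 is better since -47 < 5.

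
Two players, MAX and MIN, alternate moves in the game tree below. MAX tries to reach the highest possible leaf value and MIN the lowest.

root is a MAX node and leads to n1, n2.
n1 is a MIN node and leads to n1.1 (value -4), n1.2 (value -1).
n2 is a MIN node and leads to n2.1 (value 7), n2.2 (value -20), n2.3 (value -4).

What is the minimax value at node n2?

-20

n2 (MIN): min(7, -20, -4) = -20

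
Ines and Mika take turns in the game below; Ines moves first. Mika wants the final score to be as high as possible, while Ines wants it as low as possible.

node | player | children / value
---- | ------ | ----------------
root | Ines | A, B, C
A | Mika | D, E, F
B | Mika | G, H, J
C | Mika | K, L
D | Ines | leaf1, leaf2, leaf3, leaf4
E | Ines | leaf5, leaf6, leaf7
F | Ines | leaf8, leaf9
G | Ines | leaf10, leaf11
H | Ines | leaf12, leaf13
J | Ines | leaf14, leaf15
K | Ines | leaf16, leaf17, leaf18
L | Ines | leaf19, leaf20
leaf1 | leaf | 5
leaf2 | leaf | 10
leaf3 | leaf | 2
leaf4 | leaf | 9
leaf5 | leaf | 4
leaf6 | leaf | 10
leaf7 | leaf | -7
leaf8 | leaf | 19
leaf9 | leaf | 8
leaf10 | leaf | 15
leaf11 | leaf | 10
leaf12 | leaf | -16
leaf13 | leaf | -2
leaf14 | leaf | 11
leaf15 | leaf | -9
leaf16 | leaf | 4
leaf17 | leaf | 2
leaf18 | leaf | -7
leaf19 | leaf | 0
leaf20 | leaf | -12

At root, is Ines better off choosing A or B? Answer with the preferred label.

A

D (Ines): min(5, 10, 2, 9) = 2
E (Ines): min(4, 10, -7) = -7
F (Ines): min(19, 8) = 8
A (Mika): max(2, -7, 8) = 8
G (Ines): min(15, 10) = 10
H (Ines): min(-16, -2) = -16
J (Ines): min(11, -9) = -9
B (Mika): max(10, -16, -9) = 10
Ines prefers the lower value; A=8, B=10. A is better since 8 < 10.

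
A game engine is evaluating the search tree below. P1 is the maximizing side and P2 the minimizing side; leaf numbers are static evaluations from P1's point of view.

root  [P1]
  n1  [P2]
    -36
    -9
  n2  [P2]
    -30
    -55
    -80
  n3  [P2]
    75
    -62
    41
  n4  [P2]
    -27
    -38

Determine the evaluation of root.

n1 (P2): min(-36, -9) = -36
n2 (P2): min(-30, -55, -80) = -80
n3 (P2): min(75, -62, 41) = -62
n4 (P2): min(-27, -38) = -38
root (P1): max(-36, -80, -62, -38) = -36

-36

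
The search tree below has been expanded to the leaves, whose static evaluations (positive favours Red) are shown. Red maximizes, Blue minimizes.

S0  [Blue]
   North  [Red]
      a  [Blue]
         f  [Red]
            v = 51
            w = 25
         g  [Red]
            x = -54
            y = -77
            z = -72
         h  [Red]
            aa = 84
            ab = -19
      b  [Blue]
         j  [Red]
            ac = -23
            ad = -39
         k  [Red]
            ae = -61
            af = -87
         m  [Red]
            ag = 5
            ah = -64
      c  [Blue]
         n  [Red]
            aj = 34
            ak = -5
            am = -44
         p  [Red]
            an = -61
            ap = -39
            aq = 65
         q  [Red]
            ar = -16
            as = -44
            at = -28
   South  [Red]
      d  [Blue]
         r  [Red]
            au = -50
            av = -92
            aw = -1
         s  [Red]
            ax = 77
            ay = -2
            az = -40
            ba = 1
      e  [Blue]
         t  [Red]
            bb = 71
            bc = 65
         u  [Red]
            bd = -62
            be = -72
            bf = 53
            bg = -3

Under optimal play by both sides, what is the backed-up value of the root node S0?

-16

f (Red): max(51, 25) = 51
g (Red): max(-54, -77, -72) = -54
h (Red): max(84, -19) = 84
a (Blue): min(51, -54, 84) = -54
j (Red): max(-23, -39) = -23
k (Red): max(-61, -87) = -61
m (Red): max(5, -64) = 5
b (Blue): min(-23, -61, 5) = -61
n (Red): max(34, -5, -44) = 34
p (Red): max(-61, -39, 65) = 65
q (Red): max(-16, -44, -28) = -16
c (Blue): min(34, 65, -16) = -16
North (Red): max(-54, -61, -16) = -16
r (Red): max(-50, -92, -1) = -1
s (Red): max(77, -2, -40, 1) = 77
d (Blue): min(-1, 77) = -1
t (Red): max(71, 65) = 71
u (Red): max(-62, -72, 53, -3) = 53
e (Blue): min(71, 53) = 53
South (Red): max(-1, 53) = 53
S0 (Blue): min(-16, 53) = -16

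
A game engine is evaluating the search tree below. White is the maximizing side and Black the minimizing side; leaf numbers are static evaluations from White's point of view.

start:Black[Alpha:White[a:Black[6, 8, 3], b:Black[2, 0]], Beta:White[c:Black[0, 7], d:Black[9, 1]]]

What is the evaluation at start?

1

a (Black): min(6, 8, 3) = 3
b (Black): min(2, 0) = 0
Alpha (White): max(3, 0) = 3
c (Black): min(0, 7) = 0
d (Black): min(9, 1) = 1
Beta (White): max(0, 1) = 1
start (Black): min(3, 1) = 1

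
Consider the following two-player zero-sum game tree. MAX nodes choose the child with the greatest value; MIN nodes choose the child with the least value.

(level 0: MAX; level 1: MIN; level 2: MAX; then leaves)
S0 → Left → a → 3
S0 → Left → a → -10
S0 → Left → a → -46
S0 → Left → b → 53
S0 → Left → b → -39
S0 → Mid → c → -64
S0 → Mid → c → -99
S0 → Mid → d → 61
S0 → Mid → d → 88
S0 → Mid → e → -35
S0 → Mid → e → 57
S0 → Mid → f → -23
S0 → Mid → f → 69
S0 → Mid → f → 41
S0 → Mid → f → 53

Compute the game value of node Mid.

-64

c (MAX): max(-64, -99) = -64
d (MAX): max(61, 88) = 88
e (MAX): max(-35, 57) = 57
f (MAX): max(-23, 69, 41, 53) = 69
Mid (MIN): min(-64, 88, 57, 69) = -64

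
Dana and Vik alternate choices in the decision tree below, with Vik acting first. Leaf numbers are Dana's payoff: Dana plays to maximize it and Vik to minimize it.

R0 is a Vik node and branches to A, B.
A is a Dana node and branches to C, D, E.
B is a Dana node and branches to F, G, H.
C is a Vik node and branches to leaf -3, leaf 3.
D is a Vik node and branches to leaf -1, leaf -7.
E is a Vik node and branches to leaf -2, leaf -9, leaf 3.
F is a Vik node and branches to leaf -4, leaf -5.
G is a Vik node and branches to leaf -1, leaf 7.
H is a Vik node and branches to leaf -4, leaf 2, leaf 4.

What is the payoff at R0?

-3

C (Vik): min(-3, 3) = -3
D (Vik): min(-1, -7) = -7
E (Vik): min(-2, -9, 3) = -9
A (Dana): max(-3, -7, -9) = -3
F (Vik): min(-4, -5) = -5
G (Vik): min(-1, 7) = -1
H (Vik): min(-4, 2, 4) = -4
B (Dana): max(-5, -1, -4) = -1
R0 (Vik): min(-3, -1) = -3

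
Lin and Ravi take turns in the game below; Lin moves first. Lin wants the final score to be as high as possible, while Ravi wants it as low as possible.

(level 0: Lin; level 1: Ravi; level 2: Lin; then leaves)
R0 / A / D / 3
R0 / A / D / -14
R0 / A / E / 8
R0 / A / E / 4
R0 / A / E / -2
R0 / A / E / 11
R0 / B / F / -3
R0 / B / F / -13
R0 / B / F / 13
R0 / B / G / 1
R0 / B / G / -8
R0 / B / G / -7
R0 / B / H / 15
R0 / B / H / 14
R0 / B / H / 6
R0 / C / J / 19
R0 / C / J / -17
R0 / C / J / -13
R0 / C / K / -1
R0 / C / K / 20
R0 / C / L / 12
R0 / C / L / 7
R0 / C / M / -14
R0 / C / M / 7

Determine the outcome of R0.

7

D (Lin): max(3, -14) = 3
E (Lin): max(8, 4, -2, 11) = 11
A (Ravi): min(3, 11) = 3
F (Lin): max(-3, -13, 13) = 13
G (Lin): max(1, -8, -7) = 1
H (Lin): max(15, 14, 6) = 15
B (Ravi): min(13, 1, 15) = 1
J (Lin): max(19, -17, -13) = 19
K (Lin): max(-1, 20) = 20
L (Lin): max(12, 7) = 12
M (Lin): max(-14, 7) = 7
C (Ravi): min(19, 20, 12, 7) = 7
R0 (Lin): max(3, 1, 7) = 7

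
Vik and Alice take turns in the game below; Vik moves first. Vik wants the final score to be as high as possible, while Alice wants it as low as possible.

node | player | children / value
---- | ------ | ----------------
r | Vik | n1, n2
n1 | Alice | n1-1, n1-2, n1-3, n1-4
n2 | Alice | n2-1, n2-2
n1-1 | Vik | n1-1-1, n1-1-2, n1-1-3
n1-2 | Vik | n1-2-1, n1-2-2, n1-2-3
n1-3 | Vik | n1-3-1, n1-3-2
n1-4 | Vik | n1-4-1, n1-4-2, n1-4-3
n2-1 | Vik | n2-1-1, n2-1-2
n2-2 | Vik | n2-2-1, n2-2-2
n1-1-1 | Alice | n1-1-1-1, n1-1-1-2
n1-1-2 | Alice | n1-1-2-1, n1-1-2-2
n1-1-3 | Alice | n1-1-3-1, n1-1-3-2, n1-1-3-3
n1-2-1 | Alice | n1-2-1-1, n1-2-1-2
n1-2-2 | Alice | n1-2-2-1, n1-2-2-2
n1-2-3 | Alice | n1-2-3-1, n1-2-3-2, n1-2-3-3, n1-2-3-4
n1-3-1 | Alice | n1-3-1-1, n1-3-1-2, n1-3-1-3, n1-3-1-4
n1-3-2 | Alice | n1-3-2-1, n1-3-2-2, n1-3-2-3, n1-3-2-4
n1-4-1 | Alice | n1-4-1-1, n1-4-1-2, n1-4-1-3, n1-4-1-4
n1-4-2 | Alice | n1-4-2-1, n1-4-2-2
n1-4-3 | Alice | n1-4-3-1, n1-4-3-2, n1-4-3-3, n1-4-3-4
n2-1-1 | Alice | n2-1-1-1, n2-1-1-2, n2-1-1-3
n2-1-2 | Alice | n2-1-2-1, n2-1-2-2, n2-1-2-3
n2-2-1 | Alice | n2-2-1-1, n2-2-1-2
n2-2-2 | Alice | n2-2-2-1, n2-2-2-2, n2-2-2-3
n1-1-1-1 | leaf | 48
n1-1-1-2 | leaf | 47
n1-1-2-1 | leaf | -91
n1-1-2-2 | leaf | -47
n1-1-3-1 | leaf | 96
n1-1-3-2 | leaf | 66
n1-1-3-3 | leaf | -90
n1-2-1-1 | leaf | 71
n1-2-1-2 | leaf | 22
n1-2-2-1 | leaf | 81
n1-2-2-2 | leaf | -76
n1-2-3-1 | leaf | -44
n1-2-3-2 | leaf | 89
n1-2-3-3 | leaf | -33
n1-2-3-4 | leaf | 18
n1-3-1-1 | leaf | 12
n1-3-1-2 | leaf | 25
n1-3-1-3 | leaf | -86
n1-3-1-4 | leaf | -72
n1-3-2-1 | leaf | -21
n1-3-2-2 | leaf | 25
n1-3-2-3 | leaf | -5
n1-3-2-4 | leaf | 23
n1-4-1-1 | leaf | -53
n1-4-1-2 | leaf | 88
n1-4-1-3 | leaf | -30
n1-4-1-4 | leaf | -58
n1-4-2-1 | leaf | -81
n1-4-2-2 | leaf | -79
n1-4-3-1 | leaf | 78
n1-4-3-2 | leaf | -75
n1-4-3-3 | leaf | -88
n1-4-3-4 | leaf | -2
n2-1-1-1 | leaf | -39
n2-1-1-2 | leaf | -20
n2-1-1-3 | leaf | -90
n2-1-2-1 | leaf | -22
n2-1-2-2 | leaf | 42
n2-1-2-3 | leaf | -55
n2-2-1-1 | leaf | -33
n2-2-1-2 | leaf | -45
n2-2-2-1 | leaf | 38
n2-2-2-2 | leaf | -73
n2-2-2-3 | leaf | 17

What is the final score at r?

n1-1-1 (Alice): min(48, 47) = 47
n1-1-2 (Alice): min(-91, -47) = -91
n1-1-3 (Alice): min(96, 66, -90) = -90
n1-1 (Vik): max(47, -91, -90) = 47
n1-2-1 (Alice): min(71, 22) = 22
n1-2-2 (Alice): min(81, -76) = -76
n1-2-3 (Alice): min(-44, 89, -33, 18) = -44
n1-2 (Vik): max(22, -76, -44) = 22
n1-3-1 (Alice): min(12, 25, -86, -72) = -86
n1-3-2 (Alice): min(-21, 25, -5, 23) = -21
n1-3 (Vik): max(-86, -21) = -21
n1-4-1 (Alice): min(-53, 88, -30, -58) = -58
n1-4-2 (Alice): min(-81, -79) = -81
n1-4-3 (Alice): min(78, -75, -88, -2) = -88
n1-4 (Vik): max(-58, -81, -88) = -58
n1 (Alice): min(47, 22, -21, -58) = -58
n2-1-1 (Alice): min(-39, -20, -90) = -90
n2-1-2 (Alice): min(-22, 42, -55) = -55
n2-1 (Vik): max(-90, -55) = -55
n2-2-1 (Alice): min(-33, -45) = -45
n2-2-2 (Alice): min(38, -73, 17) = -73
n2-2 (Vik): max(-45, -73) = -45
n2 (Alice): min(-55, -45) = -55
r (Vik): max(-58, -55) = -55

-55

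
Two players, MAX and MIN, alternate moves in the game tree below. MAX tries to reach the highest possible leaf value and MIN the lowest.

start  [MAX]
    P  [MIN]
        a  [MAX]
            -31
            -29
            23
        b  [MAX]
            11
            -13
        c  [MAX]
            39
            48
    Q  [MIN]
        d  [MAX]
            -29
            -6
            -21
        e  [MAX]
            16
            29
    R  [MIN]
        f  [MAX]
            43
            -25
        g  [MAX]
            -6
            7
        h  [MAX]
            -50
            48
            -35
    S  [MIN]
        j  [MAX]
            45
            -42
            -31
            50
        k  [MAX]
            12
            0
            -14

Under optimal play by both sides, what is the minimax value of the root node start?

a (MAX): max(-31, -29, 23) = 23
b (MAX): max(11, -13) = 11
c (MAX): max(39, 48) = 48
P (MIN): min(23, 11, 48) = 11
d (MAX): max(-29, -6, -21) = -6
e (MAX): max(16, 29) = 29
Q (MIN): min(-6, 29) = -6
f (MAX): max(43, -25) = 43
g (MAX): max(-6, 7) = 7
h (MAX): max(-50, 48, -35) = 48
R (MIN): min(43, 7, 48) = 7
j (MAX): max(45, -42, -31, 50) = 50
k (MAX): max(12, 0, -14) = 12
S (MIN): min(50, 12) = 12
start (MAX): max(11, -6, 7, 12) = 12

12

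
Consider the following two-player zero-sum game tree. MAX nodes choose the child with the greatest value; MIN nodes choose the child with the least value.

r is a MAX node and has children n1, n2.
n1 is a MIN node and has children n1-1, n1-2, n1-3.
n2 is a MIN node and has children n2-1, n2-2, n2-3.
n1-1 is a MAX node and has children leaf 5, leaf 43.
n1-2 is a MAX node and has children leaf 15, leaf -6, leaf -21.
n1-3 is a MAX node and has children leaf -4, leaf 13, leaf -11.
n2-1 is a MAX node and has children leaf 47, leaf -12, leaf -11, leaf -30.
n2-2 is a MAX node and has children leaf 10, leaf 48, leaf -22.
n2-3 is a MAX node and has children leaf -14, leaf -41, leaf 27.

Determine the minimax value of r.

27

n1-1 (MAX): max(5, 43) = 43
n1-2 (MAX): max(15, -6, -21) = 15
n1-3 (MAX): max(-4, 13, -11) = 13
n1 (MIN): min(43, 15, 13) = 13
n2-1 (MAX): max(47, -12, -11, -30) = 47
n2-2 (MAX): max(10, 48, -22) = 48
n2-3 (MAX): max(-14, -41, 27) = 27
n2 (MIN): min(47, 48, 27) = 27
r (MAX): max(13, 27) = 27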